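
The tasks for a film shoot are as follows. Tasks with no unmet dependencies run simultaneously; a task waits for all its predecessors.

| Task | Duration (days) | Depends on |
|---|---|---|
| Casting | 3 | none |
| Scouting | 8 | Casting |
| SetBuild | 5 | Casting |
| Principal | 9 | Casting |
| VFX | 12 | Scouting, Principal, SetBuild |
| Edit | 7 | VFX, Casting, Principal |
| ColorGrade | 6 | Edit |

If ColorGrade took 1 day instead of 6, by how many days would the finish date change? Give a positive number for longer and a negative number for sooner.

Actual critical path: Casting→Principal→VFX→Edit→ColorGrade = 3+9+12+7+6 = 37 ⇒ 37 days.
Since ColorGrade is critical, the -5 change carries straight to that chain (now 32 days).
No other chain overtakes it, so the finish is 32 days.
Change in finish: 32 − 37 = -5 days.

-5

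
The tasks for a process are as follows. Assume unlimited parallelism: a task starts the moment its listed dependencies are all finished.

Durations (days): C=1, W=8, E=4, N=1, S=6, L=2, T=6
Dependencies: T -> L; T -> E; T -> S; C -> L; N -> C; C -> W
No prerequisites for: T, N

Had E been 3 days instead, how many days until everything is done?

Actual critical path: T→S = 6+6 = 12 ⇒ 12 days.
The longest path through E is only 10 days, so E has float 2.
No other chain overtakes it, so the finish is 12 days.

12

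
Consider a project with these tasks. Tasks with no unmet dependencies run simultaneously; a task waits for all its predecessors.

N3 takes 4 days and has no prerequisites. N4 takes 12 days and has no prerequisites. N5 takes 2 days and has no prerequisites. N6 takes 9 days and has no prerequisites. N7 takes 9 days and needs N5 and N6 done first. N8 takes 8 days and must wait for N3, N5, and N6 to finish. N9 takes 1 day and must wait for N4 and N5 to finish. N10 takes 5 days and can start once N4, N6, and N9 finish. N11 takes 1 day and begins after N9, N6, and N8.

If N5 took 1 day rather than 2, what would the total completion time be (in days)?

The binding path is N4→N9→N10 = 12+1+5 = 18; finish at 18 days.
N5 has 7 days of float (longest path through it is 11).
No other chain overtakes it, so the finish is 18 days.

18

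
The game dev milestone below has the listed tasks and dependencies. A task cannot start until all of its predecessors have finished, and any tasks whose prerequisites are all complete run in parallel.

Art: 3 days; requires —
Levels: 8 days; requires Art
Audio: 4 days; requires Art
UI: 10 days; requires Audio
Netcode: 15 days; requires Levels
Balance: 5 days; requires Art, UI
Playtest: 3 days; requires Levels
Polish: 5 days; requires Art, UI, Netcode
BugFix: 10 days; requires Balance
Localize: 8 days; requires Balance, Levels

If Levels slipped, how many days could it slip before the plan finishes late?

1

Critical path: Art→Audio→UI→Balance→BugFix = 3+4+10+5+10 = 32, so the finish is 32 days.
The longest chain containing Levels totals 31 days.
So Levels can slip 12 − 11 = 1 day.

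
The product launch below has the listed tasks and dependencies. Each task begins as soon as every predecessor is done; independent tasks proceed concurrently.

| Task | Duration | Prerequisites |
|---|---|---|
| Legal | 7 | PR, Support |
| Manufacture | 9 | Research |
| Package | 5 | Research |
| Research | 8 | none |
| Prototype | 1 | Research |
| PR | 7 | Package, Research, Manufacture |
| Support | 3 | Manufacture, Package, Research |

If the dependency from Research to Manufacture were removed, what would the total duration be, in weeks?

27

With the dependency in place, Research→Manufacture→PR→Legal = 8+9+7+7 = 31 sets the finish at 31 weeks.
Without Research→Manufacture, Manufacture's earliest start moves from 8 to 0.
The longest chain is now Research→Package→PR→Legal = 8+5+7+7 = 27, so the job takes 27 weeks.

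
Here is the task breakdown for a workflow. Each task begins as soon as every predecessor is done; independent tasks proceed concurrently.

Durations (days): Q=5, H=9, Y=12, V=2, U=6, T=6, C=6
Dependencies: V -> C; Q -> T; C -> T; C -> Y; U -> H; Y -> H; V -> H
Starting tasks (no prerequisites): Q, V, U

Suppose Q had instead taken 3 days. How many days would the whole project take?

Baseline: V→C→Y→H = 2+6+12+9 = 29 → 29 days.
Q has 18 days of float (longest path through it is 11).
The critical path is still V→C→Y→H; finish is now 29 days.

29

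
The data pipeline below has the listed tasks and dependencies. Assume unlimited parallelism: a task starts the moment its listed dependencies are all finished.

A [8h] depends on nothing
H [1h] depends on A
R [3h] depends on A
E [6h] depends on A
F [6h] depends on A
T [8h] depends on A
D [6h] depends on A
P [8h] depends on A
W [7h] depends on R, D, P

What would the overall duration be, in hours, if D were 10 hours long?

Critical path before the change: A→P→W = 8+8+7 = 23 giving 23 hours.
D has 2 hours of float (longest path through it is 21).
Now A→D→W = 8+10+7 = 25 is longest, so the finish becomes 25 hours.

25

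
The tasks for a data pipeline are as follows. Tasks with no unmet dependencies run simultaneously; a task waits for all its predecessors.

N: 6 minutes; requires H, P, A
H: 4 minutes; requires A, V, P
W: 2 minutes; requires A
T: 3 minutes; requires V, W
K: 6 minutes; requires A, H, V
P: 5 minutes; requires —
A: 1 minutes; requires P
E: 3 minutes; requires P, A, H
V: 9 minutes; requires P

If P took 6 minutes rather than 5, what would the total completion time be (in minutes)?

25

Actual critical path: P→V→H→N = 5+9+4+6 = 24 ⇒ 24 minutes.
P is on the critical path; changing it to 6 makes that path 25 minutes.
That remains the longest chain; total 25 minutes.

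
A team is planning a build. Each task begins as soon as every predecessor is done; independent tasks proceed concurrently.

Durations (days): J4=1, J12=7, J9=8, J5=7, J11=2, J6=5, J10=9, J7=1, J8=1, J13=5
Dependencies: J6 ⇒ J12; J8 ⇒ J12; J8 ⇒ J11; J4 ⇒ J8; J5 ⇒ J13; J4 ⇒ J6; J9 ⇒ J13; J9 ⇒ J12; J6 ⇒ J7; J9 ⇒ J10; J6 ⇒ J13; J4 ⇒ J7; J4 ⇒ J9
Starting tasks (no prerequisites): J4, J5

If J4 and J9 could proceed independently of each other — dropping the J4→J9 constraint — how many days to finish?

17

Original critical path: J4→J9→J10 = 1+8+9 = 18 ⇒ 18 days.
Without J4→J9, J9's earliest start moves from 1 to 0.
After: J9→J10 = 8+9 = 17 → 17 days.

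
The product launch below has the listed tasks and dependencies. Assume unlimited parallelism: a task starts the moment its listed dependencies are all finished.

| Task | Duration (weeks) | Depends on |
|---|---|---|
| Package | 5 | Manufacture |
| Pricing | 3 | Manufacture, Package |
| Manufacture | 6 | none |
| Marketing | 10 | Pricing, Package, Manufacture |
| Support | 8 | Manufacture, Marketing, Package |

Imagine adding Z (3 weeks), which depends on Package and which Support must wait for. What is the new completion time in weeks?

32

Originally the job takes 32 weeks.
With Z inserted, Support now waits for max(Manufacture, Marketing, Package, Z).
New critical path: Manufacture→Package→Pricing→Marketing→Support = 6+5+3+10+8 = 32 ⇒ 32 weeks.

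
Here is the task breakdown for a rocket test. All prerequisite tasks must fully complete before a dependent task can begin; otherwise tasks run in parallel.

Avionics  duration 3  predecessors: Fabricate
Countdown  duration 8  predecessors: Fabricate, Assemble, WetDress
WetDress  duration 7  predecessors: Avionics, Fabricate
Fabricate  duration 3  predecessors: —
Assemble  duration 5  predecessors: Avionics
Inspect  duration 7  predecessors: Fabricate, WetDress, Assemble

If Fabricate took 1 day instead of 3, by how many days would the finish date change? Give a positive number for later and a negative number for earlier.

-2

Actual critical path: Fabricate→Avionics→WetDress→Countdown = 3+3+7+8 = 21 ⇒ 21 days.
Fabricate lies on that path, so at 1 day the path becomes 19 days.
That remains the longest chain; total 19 days.
Change in finish: 19 − 21 = -2 days.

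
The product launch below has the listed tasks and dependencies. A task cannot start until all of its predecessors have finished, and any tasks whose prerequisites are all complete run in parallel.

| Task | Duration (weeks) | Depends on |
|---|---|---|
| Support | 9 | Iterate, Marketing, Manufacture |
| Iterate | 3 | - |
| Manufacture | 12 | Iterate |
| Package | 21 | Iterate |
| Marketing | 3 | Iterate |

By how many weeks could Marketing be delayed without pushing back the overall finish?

9

Iterate→Manufacture→Support = 3+12+9 = 24 sets the makespan at 24 weeks.
Marketing finishes as early as 6 and must finish by 15.
So Marketing can slip 15 − 6 = 9 weeks.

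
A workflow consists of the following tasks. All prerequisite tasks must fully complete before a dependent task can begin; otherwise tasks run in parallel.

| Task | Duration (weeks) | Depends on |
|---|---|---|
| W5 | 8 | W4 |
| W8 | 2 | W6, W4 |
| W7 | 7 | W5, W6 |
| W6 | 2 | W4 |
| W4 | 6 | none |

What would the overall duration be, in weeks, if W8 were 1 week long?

The binding path is W4→W5→W7 = 6+8+7 = 21; finish at 21 weeks.
The longest path through W8 is only 10 weeks, so W8 has float 11.
That remains the longest chain; total 21 weeks.

21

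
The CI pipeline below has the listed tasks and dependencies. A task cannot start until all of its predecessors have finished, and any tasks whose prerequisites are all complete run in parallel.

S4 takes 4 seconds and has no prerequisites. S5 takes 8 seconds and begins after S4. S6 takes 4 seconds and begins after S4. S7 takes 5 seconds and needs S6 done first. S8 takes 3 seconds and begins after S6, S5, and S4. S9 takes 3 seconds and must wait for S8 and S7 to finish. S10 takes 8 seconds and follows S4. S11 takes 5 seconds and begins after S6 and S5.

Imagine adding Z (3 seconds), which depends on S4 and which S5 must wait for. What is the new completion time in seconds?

Originally the schedule takes 18 seconds.
With Z inserted, S5 now waits for max(S4, Z).
New critical path: S4→Z→S5→S8→S9 = 4+3+8+3+3 = 21 ⇒ 21 seconds.

21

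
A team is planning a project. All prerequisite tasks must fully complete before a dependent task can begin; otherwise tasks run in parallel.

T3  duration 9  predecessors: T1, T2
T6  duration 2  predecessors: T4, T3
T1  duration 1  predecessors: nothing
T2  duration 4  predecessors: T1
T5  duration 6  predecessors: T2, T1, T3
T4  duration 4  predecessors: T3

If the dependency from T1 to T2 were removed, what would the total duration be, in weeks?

19

Original critical path: T1→T2→T3→T4→T6 = 1+4+9+4+2 = 20 ⇒ 20 weeks.
Without T1→T2, T2's earliest start moves from 1 to 0.
After: T2→T3→T4→T6 = 4+9+4+2 = 19 → 19 weeks.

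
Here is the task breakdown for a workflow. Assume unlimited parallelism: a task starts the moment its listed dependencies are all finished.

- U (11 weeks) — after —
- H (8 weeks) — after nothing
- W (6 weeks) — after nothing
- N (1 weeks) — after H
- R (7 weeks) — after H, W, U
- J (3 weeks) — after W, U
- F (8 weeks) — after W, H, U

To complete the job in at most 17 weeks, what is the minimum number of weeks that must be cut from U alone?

2

Current finish: 19 weeks; target: 17.
U is on every critical path, so each week cut from U cuts the finish by one (this holds down to a finish of 16).
Need 19 − 17 = 2 weeks off U → U becomes 9 weeks, finish becomes 17.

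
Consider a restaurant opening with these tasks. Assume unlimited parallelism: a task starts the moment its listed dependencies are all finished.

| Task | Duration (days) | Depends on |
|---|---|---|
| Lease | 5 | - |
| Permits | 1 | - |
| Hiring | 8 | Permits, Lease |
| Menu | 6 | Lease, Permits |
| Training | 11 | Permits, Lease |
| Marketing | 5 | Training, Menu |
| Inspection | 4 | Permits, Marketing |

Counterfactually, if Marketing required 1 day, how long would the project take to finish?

The binding path is Lease→Training→Marketing→Inspection = 5+11+5+4 = 25; finish at 25 days.
Marketing is on the critical path; changing it to 1 makes that path 21 days.
The critical path is still Lease→Training→Marketing→Inspection; finish is now 21 days.

21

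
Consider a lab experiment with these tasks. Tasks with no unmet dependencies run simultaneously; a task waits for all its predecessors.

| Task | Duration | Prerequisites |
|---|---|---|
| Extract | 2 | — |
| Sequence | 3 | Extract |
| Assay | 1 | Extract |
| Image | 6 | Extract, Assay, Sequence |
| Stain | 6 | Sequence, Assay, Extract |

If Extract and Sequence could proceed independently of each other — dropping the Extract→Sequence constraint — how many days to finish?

Original critical path: Extract→Sequence→Image = 2+3+6 = 11 ⇒ 11 days.
Without Extract→Sequence, Sequence's earliest start moves from 2 to 0.
New critical path: Extract→Assay→Image = 2+1+6 = 9 ⇒ 9 days.

9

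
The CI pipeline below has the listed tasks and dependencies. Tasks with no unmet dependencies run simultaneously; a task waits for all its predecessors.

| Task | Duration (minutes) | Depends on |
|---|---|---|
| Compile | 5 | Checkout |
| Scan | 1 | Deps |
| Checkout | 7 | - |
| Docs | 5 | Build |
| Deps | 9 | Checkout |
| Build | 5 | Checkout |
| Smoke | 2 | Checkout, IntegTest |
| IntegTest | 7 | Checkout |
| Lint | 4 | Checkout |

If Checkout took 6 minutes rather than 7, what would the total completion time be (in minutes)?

16

The binding path is Checkout→Deps→Scan = 7+9+1 = 17; finish at 17 minutes.
Checkout is on the critical path; changing it to 6 makes that path 16 minutes.
The critical path is still Checkout→Deps→Scan; finish is now 16 minutes.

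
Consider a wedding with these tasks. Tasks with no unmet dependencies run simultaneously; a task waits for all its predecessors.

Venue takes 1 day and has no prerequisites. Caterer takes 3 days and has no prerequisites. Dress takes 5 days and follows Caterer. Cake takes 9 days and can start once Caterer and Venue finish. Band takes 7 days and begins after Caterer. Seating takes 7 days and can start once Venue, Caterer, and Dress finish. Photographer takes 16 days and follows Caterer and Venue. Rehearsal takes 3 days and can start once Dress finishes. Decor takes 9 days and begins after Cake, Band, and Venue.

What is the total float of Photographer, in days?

2

Critical path: Caterer→Cake→Decor = 3+9+9 = 21, so the finish is 21 days.
Photographer finishes as early as 19 and must finish by 21.
So Photographer can slip 21 − 19 = 2 days.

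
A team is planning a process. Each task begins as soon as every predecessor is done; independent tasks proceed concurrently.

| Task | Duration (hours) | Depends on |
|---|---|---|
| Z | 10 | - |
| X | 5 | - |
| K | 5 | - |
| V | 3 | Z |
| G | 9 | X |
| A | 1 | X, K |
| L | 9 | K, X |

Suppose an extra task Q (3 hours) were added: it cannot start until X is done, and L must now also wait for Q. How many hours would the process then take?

Originally the process takes 14 hours.
With Q inserted, L now waits for max(K, X, Q).
New critical path: X→Q→L = 5+3+9 = 17 ⇒ 17 hours.

17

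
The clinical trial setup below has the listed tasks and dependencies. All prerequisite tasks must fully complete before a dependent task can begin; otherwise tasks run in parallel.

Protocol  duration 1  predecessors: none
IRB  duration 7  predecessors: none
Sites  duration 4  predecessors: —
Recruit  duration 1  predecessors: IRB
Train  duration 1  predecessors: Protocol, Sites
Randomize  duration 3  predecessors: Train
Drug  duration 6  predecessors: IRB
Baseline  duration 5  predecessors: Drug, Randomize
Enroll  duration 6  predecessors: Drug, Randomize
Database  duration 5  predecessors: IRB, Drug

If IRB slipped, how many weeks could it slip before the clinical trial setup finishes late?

0

The longest chain is IRB→Drug→Enroll = 7+6+6 = 19; overall finish 19 weeks.
The longest chain containing IRB totals 19 weeks.
So IRB can slip 7 − 7 = 0 weeks.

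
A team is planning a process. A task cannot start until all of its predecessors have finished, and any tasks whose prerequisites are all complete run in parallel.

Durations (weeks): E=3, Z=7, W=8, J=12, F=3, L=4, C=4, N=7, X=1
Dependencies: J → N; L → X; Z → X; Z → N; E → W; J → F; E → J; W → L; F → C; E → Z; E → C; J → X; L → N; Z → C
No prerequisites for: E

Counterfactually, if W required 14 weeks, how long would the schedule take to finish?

The binding path is E→W→L→N = 3+8+4+7 = 22; finish at 22 weeks.
W lies on that path, so at 14 weeks the path becomes 28 weeks.
That remains the longest chain; total 28 weeks.

28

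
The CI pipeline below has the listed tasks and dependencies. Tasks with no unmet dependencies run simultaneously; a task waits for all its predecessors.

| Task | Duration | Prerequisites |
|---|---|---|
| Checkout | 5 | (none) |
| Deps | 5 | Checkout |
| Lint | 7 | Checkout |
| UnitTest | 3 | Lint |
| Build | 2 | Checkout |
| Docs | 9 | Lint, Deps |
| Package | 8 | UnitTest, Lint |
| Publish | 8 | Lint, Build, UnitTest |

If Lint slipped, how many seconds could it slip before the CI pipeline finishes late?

Checkout→Lint→UnitTest→Package = 5+7+3+8 = 23 sets the makespan at 23 seconds.
Lint finishes as early as 12 and must finish by 12.
Float = 23 − 23 = 0.

0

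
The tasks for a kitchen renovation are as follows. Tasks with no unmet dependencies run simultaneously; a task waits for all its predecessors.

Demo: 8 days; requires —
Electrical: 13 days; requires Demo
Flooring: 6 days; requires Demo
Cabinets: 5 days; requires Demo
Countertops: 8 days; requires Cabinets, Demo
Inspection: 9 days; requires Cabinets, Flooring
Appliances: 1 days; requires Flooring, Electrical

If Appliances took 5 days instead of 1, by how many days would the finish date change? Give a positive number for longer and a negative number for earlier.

As given, the longest chain is Demo→Flooring→Inspection = 8+6+9 = 23, so the finish is 23 days.
Appliances is off the critical path — its longest chain is 22 days, giving 1 of slack.
New critical path: Demo→Electrical→Appliances = 8+13+5 = 26 ⇒ 26 days.
Change in finish: 26 − 23 = +3 days.

3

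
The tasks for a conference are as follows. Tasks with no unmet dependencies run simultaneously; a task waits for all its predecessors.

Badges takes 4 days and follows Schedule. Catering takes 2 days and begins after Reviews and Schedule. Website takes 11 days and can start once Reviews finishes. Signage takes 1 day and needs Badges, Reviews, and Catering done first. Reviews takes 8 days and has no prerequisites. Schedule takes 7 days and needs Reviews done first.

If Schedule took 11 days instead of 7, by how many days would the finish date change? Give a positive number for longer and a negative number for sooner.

As given, the longest chain is Reviews→Schedule→Badges→Signage = 8+7+4+1 = 20, so the finish is 20 days.
Since Schedule is critical, the +4 change carries straight to that chain (now 24 days).
No other chain overtakes it, so the finish is 24 days.
Change in finish: 24 − 20 = +4 days.

4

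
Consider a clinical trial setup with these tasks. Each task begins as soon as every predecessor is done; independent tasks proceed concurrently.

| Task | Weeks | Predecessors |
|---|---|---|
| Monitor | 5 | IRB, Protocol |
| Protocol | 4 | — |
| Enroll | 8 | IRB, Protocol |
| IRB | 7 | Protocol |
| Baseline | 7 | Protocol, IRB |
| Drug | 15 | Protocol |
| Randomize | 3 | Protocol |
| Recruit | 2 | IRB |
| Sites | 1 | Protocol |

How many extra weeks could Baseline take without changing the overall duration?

Protocol→IRB→Enroll = 4+7+8 = 19 sets the makespan at 19 weeks.
Longest path through Baseline: 18 weeks (earliest finish 18, latest finish 19).
Float = 19 − 18 = 1.

1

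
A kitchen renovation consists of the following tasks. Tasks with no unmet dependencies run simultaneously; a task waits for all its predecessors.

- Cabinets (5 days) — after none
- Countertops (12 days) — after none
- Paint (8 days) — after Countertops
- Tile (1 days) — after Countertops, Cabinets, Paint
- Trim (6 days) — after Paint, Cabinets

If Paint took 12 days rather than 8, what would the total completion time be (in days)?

Actual critical path: Countertops→Paint→Trim = 12+8+6 = 26 ⇒ 26 days.
Paint is on the critical path; changing it to 12 makes that path 30 days.
No other chain overtakes it, so the finish is 30 days.

30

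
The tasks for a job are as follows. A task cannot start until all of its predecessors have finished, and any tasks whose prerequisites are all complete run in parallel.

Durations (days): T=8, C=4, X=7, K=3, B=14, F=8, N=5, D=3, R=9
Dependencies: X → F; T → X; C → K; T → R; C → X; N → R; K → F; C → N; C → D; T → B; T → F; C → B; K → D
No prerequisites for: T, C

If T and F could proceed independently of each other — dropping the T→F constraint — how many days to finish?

With the dependency in place, T→X→F = 8+7+8 = 23 sets the finish at 23 days.
Dropping T→F doesn't change F's earliest start (15); another predecessor still binds.
The longest chain is now T→X→F = 8+7+8 = 23, so the job takes 23 days.

23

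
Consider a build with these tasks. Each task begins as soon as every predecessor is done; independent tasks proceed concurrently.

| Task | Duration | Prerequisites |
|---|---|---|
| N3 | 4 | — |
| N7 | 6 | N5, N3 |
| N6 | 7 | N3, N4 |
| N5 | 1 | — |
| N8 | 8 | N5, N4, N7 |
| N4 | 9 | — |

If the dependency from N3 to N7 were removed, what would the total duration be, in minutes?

17

Original critical path: N3→N7→N8 = 4+6+8 = 18 ⇒ 18 minutes.
Without N3→N7, N7's earliest start moves from 4 to 1.
New critical path: N4→N8 = 9+8 = 17 ⇒ 17 minutes.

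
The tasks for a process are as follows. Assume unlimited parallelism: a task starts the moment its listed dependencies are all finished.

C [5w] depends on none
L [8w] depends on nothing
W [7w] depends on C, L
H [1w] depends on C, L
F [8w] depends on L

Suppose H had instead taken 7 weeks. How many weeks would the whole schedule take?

Actual critical path: L→F = 8+8 = 16 ⇒ 16 weeks.
The longest path through H is only 9 weeks, so H has float 7.
The critical path is still L→F; finish is now 16 weeks.

16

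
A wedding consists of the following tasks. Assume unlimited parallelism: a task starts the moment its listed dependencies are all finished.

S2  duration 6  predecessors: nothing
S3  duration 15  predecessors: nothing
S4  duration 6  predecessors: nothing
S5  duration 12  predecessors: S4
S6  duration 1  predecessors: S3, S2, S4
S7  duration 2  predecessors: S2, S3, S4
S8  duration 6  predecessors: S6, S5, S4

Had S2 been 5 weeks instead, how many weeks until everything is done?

24

Actual critical path: S4→S5→S8 = 6+12+6 = 24 ⇒ 24 weeks.
S2 has 11 weeks of float (longest path through it is 13).
That remains the longest chain; total 24 weeks.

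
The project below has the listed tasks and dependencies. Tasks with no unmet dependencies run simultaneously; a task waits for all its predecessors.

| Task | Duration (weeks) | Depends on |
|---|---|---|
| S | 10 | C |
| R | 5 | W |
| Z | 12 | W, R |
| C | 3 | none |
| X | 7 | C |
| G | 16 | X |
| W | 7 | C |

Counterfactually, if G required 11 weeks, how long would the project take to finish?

The binding path is C→W→R→Z = 3+7+5+12 = 27; finish at 27 weeks.
The longest path through G is only 26 weeks, so G has float 1.
That remains the longest chain; total 27 weeks.

27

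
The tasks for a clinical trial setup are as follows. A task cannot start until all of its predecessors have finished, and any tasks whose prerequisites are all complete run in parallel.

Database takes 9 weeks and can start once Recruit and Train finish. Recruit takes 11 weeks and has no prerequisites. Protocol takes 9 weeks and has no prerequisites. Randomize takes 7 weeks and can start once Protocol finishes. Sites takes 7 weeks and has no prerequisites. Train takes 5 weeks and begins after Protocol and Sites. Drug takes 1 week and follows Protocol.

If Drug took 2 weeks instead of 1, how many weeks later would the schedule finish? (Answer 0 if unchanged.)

Baseline: Protocol→Train→Database = 9+5+9 = 23 → 23 weeks.
Drug is off the critical path — its longest chain is 10 weeks, giving 13 of slack.
No other chain overtakes it, so the finish is 23 weeks.
Change in finish: 23 − 23 = +0 weeks.

0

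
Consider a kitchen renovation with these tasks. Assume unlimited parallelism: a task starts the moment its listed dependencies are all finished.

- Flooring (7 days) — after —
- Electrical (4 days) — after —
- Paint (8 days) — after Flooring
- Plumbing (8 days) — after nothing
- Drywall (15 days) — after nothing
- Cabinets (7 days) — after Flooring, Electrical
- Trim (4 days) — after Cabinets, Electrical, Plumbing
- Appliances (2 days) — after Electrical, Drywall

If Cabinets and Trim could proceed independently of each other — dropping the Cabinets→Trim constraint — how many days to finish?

Original critical path: Flooring→Cabinets→Trim = 7+7+4 = 18 ⇒ 18 days.
Without Cabinets→Trim, Trim's earliest start moves from 14 to 8.
The longest chain is now Drywall→Appliances = 15+2 = 17, so the project takes 17 days.

17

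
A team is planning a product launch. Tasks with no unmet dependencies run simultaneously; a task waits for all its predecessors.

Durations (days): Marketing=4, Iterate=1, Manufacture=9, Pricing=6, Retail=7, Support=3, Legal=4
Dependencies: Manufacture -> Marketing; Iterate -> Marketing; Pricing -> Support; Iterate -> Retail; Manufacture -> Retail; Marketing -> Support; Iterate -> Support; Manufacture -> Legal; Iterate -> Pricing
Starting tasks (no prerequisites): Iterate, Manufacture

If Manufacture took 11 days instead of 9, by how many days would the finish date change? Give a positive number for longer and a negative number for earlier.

The binding path is Manufacture→Marketing→Support = 9+4+3 = 16; finish at 16 days.
Manufacture is on the critical path; changing it to 11 makes that path 18 days.
The critical path is still Manufacture→Marketing→Support; finish is now 18 days.
Change in finish: 18 − 16 = +2 days.

2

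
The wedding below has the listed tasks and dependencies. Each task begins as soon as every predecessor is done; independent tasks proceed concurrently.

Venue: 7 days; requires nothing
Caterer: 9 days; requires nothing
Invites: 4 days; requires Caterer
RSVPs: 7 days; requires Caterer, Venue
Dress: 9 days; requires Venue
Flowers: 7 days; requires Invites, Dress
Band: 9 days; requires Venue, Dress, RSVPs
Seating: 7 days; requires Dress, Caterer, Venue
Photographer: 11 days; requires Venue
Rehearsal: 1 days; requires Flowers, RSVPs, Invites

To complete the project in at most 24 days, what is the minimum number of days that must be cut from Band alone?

Current finish: 25 days; target: 24.
Band is on every critical path, so each day cut from Band cuts the finish by one (this holds down to a finish of 24).
Need 25 − 24 = 1 day off Band → Band becomes 8 days, finish becomes 24.

1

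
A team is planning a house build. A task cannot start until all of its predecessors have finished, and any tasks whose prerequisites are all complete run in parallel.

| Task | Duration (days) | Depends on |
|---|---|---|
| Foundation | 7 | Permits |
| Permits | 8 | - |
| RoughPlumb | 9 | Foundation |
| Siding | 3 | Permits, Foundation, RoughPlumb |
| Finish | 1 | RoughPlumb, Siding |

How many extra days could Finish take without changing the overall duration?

Critical path: Permits→Foundation→RoughPlumb→Siding→Finish = 8+7+9+3+1 = 28, so the finish is 28 days.
Longest path through Finish: 28 days (earliest finish 28, latest finish 28).
Float = 28 − 28 = 0.

0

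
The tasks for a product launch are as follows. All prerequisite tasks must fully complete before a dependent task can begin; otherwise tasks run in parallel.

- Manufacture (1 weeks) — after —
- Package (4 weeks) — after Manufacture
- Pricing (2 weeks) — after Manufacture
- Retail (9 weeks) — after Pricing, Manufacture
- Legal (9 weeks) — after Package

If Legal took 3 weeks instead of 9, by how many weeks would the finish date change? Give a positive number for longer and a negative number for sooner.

Actual critical path: Manufacture→Package→Legal = 1+4+9 = 14 ⇒ 14 weeks.
Legal lies on that path, so at 3 weeks the path becomes 8 weeks.
Now Manufacture→Pricing→Retail = 1+2+9 = 12 is longest, so the finish becomes 12 weeks.
Change in finish: 12 − 14 = -2 weeks.

-2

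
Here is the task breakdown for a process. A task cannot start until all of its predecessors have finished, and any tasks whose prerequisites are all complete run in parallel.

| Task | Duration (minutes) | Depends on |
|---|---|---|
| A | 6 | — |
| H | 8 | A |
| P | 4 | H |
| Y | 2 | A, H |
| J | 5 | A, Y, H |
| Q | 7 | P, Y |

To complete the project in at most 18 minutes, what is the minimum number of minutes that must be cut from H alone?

7

Current finish: 25 minutes; target: 18.
H is on every critical path, so each minute cut from H cuts the finish by one (this holds down to a finish of 18).
Need 25 − 18 = 7 minutes off H → H becomes 1 minute, finish becomes 18.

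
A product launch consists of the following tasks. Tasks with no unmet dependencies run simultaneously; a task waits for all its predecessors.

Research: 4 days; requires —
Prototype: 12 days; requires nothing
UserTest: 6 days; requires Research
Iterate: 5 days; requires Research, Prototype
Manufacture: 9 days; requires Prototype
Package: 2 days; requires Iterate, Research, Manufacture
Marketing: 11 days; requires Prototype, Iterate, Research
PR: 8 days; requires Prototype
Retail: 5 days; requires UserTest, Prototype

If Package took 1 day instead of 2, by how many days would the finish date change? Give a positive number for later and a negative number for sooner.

0

The binding path is Prototype→Iterate→Marketing = 12+5+11 = 28; finish at 28 days.
Package is off the critical path — its longest chain is 23 days, giving 5 of slack.
That remains the longest chain; total 28 days.
Change in finish: 28 − 28 = +0 days.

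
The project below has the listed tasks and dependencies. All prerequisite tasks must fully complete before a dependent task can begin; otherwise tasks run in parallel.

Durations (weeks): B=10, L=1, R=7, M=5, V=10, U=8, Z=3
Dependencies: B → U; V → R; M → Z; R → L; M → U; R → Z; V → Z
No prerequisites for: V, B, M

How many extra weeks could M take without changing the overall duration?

7

V→R→Z = 10+7+3 = 20 sets the makespan at 20 weeks.
The longest chain containing M totals 13 weeks.
So M can slip 12 − 5 = 7 weeks.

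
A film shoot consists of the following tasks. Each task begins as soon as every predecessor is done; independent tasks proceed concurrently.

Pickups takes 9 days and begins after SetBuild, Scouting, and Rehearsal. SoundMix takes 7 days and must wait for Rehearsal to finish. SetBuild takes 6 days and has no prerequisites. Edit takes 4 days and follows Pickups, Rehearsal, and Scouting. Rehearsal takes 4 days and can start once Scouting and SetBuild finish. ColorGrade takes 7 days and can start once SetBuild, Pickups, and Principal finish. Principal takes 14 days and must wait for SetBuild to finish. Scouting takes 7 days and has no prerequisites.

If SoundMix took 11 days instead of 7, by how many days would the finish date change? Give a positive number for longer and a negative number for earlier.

0

As given, the longest chain is Scouting→Rehearsal→Pickups→ColorGrade = 7+4+9+7 = 27, so the finish is 27 days.
The longest path through SoundMix is only 18 days, so SoundMix has float 9.
The critical path is still Scouting→Rehearsal→Pickups→ColorGrade; finish is now 27 days.
Change in finish: 27 − 27 = +0 days.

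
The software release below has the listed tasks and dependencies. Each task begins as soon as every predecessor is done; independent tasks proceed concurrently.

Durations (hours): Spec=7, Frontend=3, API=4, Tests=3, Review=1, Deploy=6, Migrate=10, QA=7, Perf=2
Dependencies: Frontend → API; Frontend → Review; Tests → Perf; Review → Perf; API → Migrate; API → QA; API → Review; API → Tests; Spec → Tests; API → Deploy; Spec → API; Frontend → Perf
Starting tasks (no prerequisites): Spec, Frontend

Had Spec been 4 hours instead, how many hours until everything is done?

Actual critical path: Spec→API→Migrate = 7+4+10 = 21 ⇒ 21 hours.
Since Spec is critical, the -3 change carries straight to that chain (now 18 hours).
The critical path is still Spec→API→Migrate; finish is now 18 hours.

18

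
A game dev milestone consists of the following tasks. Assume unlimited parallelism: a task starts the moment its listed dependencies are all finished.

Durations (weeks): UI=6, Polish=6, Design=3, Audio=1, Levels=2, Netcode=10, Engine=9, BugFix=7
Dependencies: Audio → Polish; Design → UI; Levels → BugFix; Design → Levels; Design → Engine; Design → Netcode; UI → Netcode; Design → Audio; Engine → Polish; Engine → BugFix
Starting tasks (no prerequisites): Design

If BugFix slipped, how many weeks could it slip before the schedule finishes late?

Design→Engine→BugFix = 3+9+7 = 19 sets the makespan at 19 weeks.
Longest path through BugFix: 19 weeks (earliest finish 19, latest finish 19).
So BugFix can slip 19 − 19 = 0 weeks.

0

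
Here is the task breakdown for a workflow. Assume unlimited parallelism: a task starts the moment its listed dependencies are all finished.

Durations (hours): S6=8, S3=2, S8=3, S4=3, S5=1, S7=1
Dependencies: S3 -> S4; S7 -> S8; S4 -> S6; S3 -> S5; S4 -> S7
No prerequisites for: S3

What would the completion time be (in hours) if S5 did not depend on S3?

13

With the dependency in place, S3→S4→S6 = 2+3+8 = 13 sets the finish at 13 hours.
Without S3→S5, S5's earliest start moves from 2 to 0.
New critical path: S3→S4→S6 = 2+3+8 = 13 ⇒ 13 hours.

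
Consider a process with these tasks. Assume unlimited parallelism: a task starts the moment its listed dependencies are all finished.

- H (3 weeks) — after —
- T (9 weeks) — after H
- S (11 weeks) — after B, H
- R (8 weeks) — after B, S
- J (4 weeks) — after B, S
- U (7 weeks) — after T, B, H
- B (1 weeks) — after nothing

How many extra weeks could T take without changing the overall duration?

3

Critical path: H→S→R = 3+11+8 = 22, so the finish is 22 weeks.
Longest path through T: 19 weeks (earliest finish 12, latest finish 15).
So T can slip 15 − 12 = 3 weeks.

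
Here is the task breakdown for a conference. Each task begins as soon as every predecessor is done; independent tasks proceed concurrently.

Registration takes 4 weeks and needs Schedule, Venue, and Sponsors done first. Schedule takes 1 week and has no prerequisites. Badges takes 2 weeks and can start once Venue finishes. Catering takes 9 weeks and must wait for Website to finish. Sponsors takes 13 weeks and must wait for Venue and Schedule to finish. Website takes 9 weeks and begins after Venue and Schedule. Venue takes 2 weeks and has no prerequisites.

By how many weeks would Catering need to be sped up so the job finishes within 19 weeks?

Current finish: 20 weeks; target: 19.
Catering is on every critical path, so each week cut from Catering cuts the finish by one (this holds down to a finish of 19).
Need 20 − 19 = 1 week off Catering → Catering becomes 8 weeks, finish becomes 19.

1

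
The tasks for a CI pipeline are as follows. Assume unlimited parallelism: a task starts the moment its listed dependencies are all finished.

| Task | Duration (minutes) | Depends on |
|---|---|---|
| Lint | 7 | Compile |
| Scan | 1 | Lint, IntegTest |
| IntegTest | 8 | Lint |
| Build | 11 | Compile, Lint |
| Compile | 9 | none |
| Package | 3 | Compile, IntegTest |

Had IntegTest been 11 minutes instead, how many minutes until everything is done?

30

Critical path before the change: Compile→Lint→IntegTest→Package = 9+7+8+3 = 27 giving 27 minutes.
Since IntegTest is critical, the +3 change carries straight to that chain (now 30 minutes).
That remains the longest chain; total 30 minutes.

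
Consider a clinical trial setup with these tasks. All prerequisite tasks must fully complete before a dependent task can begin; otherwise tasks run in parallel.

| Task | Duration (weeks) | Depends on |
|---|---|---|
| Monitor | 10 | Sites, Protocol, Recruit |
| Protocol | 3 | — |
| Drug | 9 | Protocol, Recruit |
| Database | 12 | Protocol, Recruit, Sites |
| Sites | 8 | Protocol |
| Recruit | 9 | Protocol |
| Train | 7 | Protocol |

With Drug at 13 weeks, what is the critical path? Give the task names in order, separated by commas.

Protocol, Recruit, Drug

Actual critical path: Protocol→Recruit→Database = 3+9+12 = 24 ⇒ 24 weeks.
Drug has 3 weeks of float (longest path through it is 21).
Now Protocol→Recruit→Drug = 3+9+13 = 25 is longest, so the finish becomes 25 weeks.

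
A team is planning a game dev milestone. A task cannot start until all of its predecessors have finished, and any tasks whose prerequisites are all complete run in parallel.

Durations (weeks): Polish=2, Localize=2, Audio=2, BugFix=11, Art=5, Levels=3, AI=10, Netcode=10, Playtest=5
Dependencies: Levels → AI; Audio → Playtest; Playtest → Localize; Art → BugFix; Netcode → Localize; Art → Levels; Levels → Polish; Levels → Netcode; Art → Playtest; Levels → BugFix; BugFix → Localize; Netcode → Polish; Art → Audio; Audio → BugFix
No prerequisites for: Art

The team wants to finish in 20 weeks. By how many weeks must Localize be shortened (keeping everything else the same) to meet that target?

1

Current finish: 21 weeks; target: 20.
Localize is on every critical path, so each week cut from Localize cuts the finish by one (this holds down to a finish of 20).
Need 21 − 20 = 1 week off Localize → Localize becomes 1 week, finish becomes 20.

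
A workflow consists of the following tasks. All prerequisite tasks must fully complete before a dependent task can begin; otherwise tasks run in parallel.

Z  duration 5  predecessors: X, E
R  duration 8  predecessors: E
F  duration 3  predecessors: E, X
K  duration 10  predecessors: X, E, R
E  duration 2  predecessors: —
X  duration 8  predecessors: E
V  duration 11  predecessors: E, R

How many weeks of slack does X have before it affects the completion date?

1

Critical path: E→R→V = 2+8+11 = 21, so the finish is 21 weeks.
Longest path through X: 20 weeks (earliest finish 10, latest finish 11).
So X can slip 11 − 10 = 1 week.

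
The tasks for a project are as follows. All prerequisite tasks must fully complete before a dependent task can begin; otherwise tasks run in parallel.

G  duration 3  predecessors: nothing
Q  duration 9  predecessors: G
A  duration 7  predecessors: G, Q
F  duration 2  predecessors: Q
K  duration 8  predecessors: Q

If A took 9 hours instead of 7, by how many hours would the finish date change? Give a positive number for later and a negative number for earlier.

1

As given, the longest chain is G→Q→K = 3+9+8 = 20, so the finish is 20 hours.
A is off the critical path — its longest chain is 19 hours, giving 1 of slack.
New critical path: G→Q→A = 3+9+9 = 21 ⇒ 21 hours.
Change in finish: 21 − 20 = +1 hours.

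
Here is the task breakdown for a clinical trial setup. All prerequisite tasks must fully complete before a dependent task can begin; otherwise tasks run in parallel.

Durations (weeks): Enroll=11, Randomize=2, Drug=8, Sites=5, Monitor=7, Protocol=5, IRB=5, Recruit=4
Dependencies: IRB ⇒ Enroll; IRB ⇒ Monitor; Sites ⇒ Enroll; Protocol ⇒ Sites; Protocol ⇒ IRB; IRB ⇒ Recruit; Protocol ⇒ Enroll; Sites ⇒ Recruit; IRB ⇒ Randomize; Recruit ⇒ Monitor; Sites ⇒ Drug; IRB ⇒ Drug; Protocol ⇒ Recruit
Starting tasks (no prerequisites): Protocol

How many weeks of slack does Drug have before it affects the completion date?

3

The longest chain is Protocol→IRB→Recruit→Monitor = 5+5+4+7 = 21; overall finish 21 weeks.
Longest path through Drug: 18 weeks (earliest finish 18, latest finish 21).
Float = 21 − 18 = 3.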